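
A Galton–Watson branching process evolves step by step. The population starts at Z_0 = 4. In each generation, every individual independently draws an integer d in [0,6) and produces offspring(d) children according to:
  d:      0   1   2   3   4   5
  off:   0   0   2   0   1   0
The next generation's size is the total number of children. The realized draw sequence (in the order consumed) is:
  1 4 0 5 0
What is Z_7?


0

gen 0: Z_0=4, draws=[1, 4, 0, 5], offspring=[0, 1, 0, 0], Z_1=1
gen 1: Z_1=1, draws=[0], offspring=[0], Z_2=0
gen 2: Z_2=0, draws=[], offspring=[], Z_3=0
gen 3: Z_3=0, draws=[], offspring=[], Z_4=0
gen 4: Z_4=0, draws=[], offspring=[], Z_5=0
gen 5: Z_5=0, draws=[], offspring=[], Z_6=0
gen 6: Z_6=0, draws=[], offspring=[], Z_7=0


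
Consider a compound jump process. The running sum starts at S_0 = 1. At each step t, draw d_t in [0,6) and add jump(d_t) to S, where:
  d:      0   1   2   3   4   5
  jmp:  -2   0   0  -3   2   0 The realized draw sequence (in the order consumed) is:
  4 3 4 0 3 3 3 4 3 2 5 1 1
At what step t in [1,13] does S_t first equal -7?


8

t=0: S=1, d=4, jump=2, S_1=3
t=1: S=3, d=3, jump=-3, S_2=0
t=2: S=0, d=4, jump=2, S_3=2
t=3: S=2, d=0, jump=-2, S_4=0
t=4: S=0, d=3, jump=-3, S_5=-3
t=5: S=-3, d=3, jump=-3, S_6=-6
t=6: S=-6, d=3, jump=-3, S_7=-9
t=7: S=-9, d=4, jump=2, S_8=-7
t=8: S=-7, d=3, jump=-3, S_9=-10
t=9: S=-10, d=2, jump=0, S_10=-10
t=10: S=-10, d=5, jump=0, S_11=-10
t=11: S=-10, d=1, jump=0, S_12=-10
t=12: S=-10, d=1, jump=0, S_13=-10


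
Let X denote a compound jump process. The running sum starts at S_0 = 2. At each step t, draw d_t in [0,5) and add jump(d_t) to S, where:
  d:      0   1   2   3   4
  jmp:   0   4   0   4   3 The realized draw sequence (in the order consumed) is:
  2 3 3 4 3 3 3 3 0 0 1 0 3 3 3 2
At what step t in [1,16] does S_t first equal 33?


t=0: S=2, d=2, jump=0, S_1=2
t=1: S=2, d=3, jump=4, S_2=6
t=2: S=6, d=3, jump=4, S_3=10
t=3: S=10, d=4, jump=3, S_4=13
t=4: S=13, d=3, jump=4, S_5=17
t=5: S=17, d=3, jump=4, S_6=21
t=6: S=21, d=3, jump=4, S_7=25
t=7: S=25, d=3, jump=4, S_8=29
t=8: S=29, d=0, jump=0, S_9=29
t=9: S=29, d=0, jump=0, S_10=29
t=10: S=29, d=1, jump=4, S_11=33
t=11: S=33, d=0, jump=0, S_12=33
t=12: S=33, d=3, jump=4, S_13=37
t=13: S=37, d=3, jump=4, S_14=41
t=14: S=41, d=3, jump=4, S_15=45
t=15: S=45, d=2, jump=0, S_16=45

11


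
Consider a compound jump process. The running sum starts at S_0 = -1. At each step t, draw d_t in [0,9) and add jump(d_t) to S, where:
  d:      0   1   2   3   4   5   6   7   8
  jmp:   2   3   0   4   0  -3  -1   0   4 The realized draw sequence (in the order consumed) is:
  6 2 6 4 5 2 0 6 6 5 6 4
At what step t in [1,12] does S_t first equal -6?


5

t=0: S=-1, d=6, jump=-1, S_1=-2
t=1: S=-2, d=2, jump=0, S_2=-2
t=2: S=-2, d=6, jump=-1, S_3=-3
t=3: S=-3, d=4, jump=0, S_4=-3
t=4: S=-3, d=5, jump=-3, S_5=-6
t=5: S=-6, d=2, jump=0, S_6=-6
t=6: S=-6, d=0, jump=2, S_7=-4
t=7: S=-4, d=6, jump=-1, S_8=-5
t=8: S=-5, d=6, jump=-1, S_9=-6
t=9: S=-6, d=5, jump=-3, S_10=-9
t=10: S=-9, d=6, jump=-1, S_11=-10
t=11: S=-10, d=4, jump=0, S_12=-10


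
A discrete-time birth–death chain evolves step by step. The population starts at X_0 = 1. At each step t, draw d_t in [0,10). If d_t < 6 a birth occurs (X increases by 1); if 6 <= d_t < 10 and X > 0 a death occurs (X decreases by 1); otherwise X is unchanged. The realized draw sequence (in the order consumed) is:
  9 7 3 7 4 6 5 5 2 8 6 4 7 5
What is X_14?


t=0: X=1, d=9 → death, X_1=0
t=1: X=0, d=7 → hold, X_2=0
t=2: X=0, d=3 → birth, X_3=1
t=3: X=1, d=7 → death, X_4=0
t=4: X=0, d=4 → birth, X_5=1
t=5: X=1, d=6 → death, X_6=0
t=6: X=0, d=5 → birth, X_7=1
t=7: X=1, d=5 → birth, X_8=2
t=8: X=2, d=2 → birth, X_9=3
t=9: X=3, d=8 → death, X_10=2
t=10: X=2, d=6 → death, X_11=1
t=11: X=1, d=4 → birth, X_12=2
t=12: X=2, d=7 → death, X_13=1
t=13: X=1, d=5 → birth, X_14=2

2


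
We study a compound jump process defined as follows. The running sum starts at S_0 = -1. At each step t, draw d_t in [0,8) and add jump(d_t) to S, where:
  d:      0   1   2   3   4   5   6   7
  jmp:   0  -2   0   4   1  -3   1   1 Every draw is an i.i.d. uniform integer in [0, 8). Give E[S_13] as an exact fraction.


Outcome values over d=0..7: [0, -2, 0, 4, 1, -3, 1, 1]
Σy = 2, Σy² = 32, M = 8
μ = 2/8 = 1/4,  σ² = 32/8 − (1/4)² = 63/16
E[S_13] = -1 + 13·(1/4) = 9/4

9/4


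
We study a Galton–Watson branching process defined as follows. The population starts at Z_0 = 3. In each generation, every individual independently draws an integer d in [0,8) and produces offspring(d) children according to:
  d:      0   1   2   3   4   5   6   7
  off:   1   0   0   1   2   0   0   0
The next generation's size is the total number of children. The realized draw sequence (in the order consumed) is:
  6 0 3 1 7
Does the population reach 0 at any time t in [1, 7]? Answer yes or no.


yes

gen 0: Z_0=3, draws=[6, 0, 3], offspring=[0, 1, 1], Z_1=2
gen 1: Z_1=2, draws=[1, 7], offspring=[0, 0], Z_2=0
gen 2: Z_2=0, draws=[], offspring=[], Z_3=0
gen 3: Z_3=0, draws=[], offspring=[], Z_4=0
gen 4: Z_4=0, draws=[], offspring=[], Z_5=0
gen 5: Z_5=0, draws=[], offspring=[], Z_6=0
gen 6: Z_6=0, draws=[], offspring=[], Z_7=0


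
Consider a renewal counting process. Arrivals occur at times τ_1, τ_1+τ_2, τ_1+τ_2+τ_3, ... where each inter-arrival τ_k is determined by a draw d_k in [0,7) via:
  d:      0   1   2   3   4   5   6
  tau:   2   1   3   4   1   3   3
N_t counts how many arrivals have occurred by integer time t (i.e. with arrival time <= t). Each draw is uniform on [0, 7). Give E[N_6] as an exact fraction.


265644/117649

Inter-arrival values over d=0..6: [2, 1, 3, 4, 1, 3, 3]
Each d has probability 1/7, so the pmf of τ is: f(1) = 2/7, f(2) = 1/7, f(3) = 3/7, f(4) = 1/7
Renewal equation for m(n) = E[N_n]: condition on τ_1 = k (if k <= n, one arrival plus a fresh copy on the remaining n−k steps): m(n) = F(n) + Σ_{k<=n} f(k)·m(n−k), where F(n) = P(τ <= n) and m(0) = 0
m(1) = F(1) = 2/7
m(2) = F(2) + f(1)·m(1) = 3/7 + 2/7·2/7 = 25/49
m(3) = F(3) + f(1)·m(2) + f(2)·m(1) = 6/7 + 2/7·25/49 + 1/7·2/7 = 358/343
m(4) = F(4) + f(1)·m(3) + f(2)·m(2) + f(3)·m(1) = 1 + 2/7·358/343 + 1/7·25/49 + 3/7·2/7 = 3586/2401
m(5) = F(5) + f(1)·m(4) + f(2)·m(3) + f(3)·m(2) + f(4)·m(1) = 1 + 2/7·3586/2401 + 1/7·358/343 + 3/7·25/49 + 1/7·2/7 = 30846/16807
m(6) = F(6) + f(1)·m(5) + f(2)·m(4) + f(3)·m(3) + f(4)·m(2) = 1 + 2/7·30846/16807 + 1/7·3586/2401 + 3/7·358/343 + 1/7·25/49 = 265644/117649
E[N_6] = m(6) = 265644/117649


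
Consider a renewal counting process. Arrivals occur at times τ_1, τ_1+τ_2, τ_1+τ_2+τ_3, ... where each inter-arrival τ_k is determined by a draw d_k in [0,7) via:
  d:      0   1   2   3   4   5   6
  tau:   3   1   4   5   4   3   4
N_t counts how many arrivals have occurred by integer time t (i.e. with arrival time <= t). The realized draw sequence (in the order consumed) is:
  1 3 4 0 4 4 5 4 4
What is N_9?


draw d_1=1: τ_1=1, arrival time A_1=1
draw d_2=3: τ_2=5, arrival time A_2=6
draw d_3=4: τ_3=4, arrival time A_3=10
draw d_4=0: τ_4=3, arrival time A_4=13
draw d_5=4: τ_5=4, arrival time A_5=17
draw d_6=4: τ_6=4, arrival time A_6=21
draw d_7=5: τ_7=3, arrival time A_7=24
draw d_8=4: τ_8=4, arrival time A_8=28
draw d_9=4: τ_9=4, arrival time A_9=32
N_t over t=0..9: 0:0 1:1 2:1 3:1 4:1 5:1 6:2 7:2 8:2 9:2

2


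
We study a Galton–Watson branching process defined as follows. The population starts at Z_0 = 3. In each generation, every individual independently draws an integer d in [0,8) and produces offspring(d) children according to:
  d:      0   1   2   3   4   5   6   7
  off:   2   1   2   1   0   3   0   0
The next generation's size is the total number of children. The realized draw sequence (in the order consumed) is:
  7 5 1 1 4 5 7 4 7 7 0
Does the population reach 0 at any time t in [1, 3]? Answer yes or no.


no

gen 0: Z_0=3, draws=[7, 5, 1], offspring=[0, 3, 1], Z_1=4
gen 1: Z_1=4, draws=[1, 4, 5, 7], offspring=[1, 0, 3, 0], Z_2=4
gen 2: Z_2=4, draws=[4, 7, 7, 0], offspring=[0, 0, 0, 2], Z_3=2


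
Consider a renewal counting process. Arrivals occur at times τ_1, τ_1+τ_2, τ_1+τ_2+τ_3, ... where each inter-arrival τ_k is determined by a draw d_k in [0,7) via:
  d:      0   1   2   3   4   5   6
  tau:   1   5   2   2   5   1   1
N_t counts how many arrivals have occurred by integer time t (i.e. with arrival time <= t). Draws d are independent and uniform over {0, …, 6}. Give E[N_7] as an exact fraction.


Inter-arrival values over d=0..6: [1, 5, 2, 2, 5, 1, 1]
Each d has probability 1/7, so the pmf of τ is: f(1) = 3/7, f(2) = 2/7, f(5) = 2/7
Renewal equation for m(n) = E[N_n]: condition on τ_1 = k (if k <= n, one arrival plus a fresh copy on the remaining n−k steps): m(n) = F(n) + Σ_{k<=n} f(k)·m(n−k), where F(n) = P(τ <= n) and m(0) = 0
m(1) = F(1) = 3/7
m(2) = F(2) + f(1)·m(1) = 5/7 + 3/7·3/7 = 44/49
m(3) = F(3) + f(1)·m(2) + f(2)·m(1) = 5/7 + 3/7·44/49 + 2/7·3/7 = 419/343
m(4) = F(4) + f(1)·m(3) + f(2)·m(2) = 5/7 + 3/7·419/343 + 2/7·44/49 = 3588/2401
m(5) = F(5) + f(1)·m(4) + f(2)·m(3) = 1 + 3/7·3588/2401 + 2/7·419/343 = 33437/16807
m(6) = F(6) + f(1)·m(5) + f(2)·m(4) + f(5)·m(1) = 1 + 3/7·33437/16807 + 2/7·3588/2401 + 2/7·3/7 = 282598/117649
m(7) = F(7) + f(1)·m(6) + f(2)·m(5) + f(5)·m(2) = 1 + 3/7·282598/117649 + 2/7·33437/16807 + 2/7·44/49 = 2350743/823543
E[N_7] = m(7) = 2350743/823543

2350743/823543


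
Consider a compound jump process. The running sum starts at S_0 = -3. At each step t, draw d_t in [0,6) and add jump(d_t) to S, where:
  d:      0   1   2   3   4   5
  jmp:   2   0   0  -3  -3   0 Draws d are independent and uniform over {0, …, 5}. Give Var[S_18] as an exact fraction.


58

Outcome values over d=0..5: [2, 0, 0, -3, -3, 0]
Σy = -4, Σy² = 22, M = 6
μ = -4/6 = -2/3,  σ² = 22/6 − (-2/3)² = 29/9
Independent increments: Var[S_18] = 18·σ² = 18·(29/9) = 58


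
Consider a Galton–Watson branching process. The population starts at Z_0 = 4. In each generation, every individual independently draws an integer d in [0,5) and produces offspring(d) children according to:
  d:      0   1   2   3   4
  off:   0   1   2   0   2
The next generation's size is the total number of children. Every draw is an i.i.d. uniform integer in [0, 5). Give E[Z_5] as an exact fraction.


4

Outcome values over d=0..4: [0, 1, 2, 0, 2]
Σy = 5, Σy² = 9, M = 5
μ = 5/5 = 1,  σ² = 9/5 − (1)² = 4/5
E[Z_0] = 4
E[Z_1] = 1·E[Z_0] = 4
E[Z_2] = 1·E[Z_1] = 4
E[Z_3] = 1·E[Z_2] = 4
E[Z_4] = 1·E[Z_3] = 4
E[Z_5] = 1·E[Z_4] = 4


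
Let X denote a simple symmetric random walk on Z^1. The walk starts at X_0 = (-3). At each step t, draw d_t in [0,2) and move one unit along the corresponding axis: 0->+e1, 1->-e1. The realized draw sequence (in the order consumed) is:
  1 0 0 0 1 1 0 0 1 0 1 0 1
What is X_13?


t=0: X=(-3), d=1 → -e1, X_1=(-4)
t=1: X=(-4), d=0 → +e1, X_2=(-3)
t=2: X=(-3), d=0 → +e1, X_3=(-2)
t=3: X=(-2), d=0 → +e1, X_4=(-1)
t=4: X=(-1), d=1 → -e1, X_5=(-2)
t=5: X=(-2), d=1 → -e1, X_6=(-3)
t=6: X=(-3), d=0 → +e1, X_7=(-2)
t=7: X=(-2), d=0 → +e1, X_8=(-1)
t=8: X=(-1), d=1 → -e1, X_9=(-2)
t=9: X=(-2), d=0 → +e1, X_10=(-1)
t=10: X=(-1), d=1 → -e1, X_11=(-2)
t=11: X=(-2), d=0 → +e1, X_12=(-1)
t=12: X=(-1), d=1 → -e1, X_13=(-2)

(-2)


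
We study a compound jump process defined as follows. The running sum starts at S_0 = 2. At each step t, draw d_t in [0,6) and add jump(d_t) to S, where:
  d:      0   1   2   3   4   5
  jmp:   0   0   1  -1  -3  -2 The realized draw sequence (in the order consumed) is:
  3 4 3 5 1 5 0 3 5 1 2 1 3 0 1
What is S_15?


-10

t=0: S=2, d=3, jump=-1, S_1=1
t=1: S=1, d=4, jump=-3, S_2=-2
t=2: S=-2, d=3, jump=-1, S_3=-3
t=3: S=-3, d=5, jump=-2, S_4=-5
t=4: S=-5, d=1, jump=0, S_5=-5
t=5: S=-5, d=5, jump=-2, S_6=-7
t=6: S=-7, d=0, jump=0, S_7=-7
t=7: S=-7, d=3, jump=-1, S_8=-8
t=8: S=-8, d=5, jump=-2, S_9=-10
t=9: S=-10, d=1, jump=0, S_10=-10
t=10: S=-10, d=2, jump=1, S_11=-9
t=11: S=-9, d=1, jump=0, S_12=-9
t=12: S=-9, d=3, jump=-1, S_13=-10
t=13: S=-10, d=0, jump=0, S_14=-10
t=14: S=-10, d=1, jump=0, S_15=-10


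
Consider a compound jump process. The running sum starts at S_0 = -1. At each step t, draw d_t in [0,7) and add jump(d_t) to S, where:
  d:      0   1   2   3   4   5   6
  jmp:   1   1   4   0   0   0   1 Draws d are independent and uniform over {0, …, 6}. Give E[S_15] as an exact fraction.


Outcome values over d=0..6: [1, 1, 4, 0, 0, 0, 1]
Σy = 7, Σy² = 19, M = 7
μ = 7/7 = 1,  σ² = 19/7 − (1)² = 12/7
E[S_15] = -1 + 15·(1) = 14

14


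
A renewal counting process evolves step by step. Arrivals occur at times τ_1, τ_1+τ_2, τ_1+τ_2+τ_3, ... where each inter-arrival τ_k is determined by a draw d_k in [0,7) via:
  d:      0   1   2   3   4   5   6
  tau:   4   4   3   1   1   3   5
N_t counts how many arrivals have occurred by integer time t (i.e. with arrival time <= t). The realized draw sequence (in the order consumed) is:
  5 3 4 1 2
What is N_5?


draw d_1=5: τ_1=3, arrival time A_1=3
draw d_2=3: τ_2=1, arrival time A_2=4
draw d_3=4: τ_3=1, arrival time A_3=5
draw d_4=1: τ_4=4, arrival time A_4=9
draw d_5=2: τ_5=3, arrival time A_5=12
N_t over t=0..5: 0:0 1:0 2:0 3:1 4:2 5:3

3


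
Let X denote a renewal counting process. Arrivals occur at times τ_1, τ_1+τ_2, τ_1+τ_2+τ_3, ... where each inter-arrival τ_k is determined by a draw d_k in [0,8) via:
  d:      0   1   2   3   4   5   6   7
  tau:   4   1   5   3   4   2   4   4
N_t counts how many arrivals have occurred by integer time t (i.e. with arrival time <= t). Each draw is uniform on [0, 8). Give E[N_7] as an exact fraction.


3588985/2097152

Inter-arrival values over d=0..7: [4, 1, 5, 3, 4, 2, 4, 4]
Each d has probability 1/8, so the pmf of τ is: f(1) = 1/8, f(2) = 1/8, f(3) = 1/8, f(4) = 1/2, f(5) = 1/8
Renewal equation for m(n) = E[N_n]: condition on τ_1 = k (if k <= n, one arrival plus a fresh copy on the remaining n−k steps): m(n) = F(n) + Σ_{k<=n} f(k)·m(n−k), where F(n) = P(τ <= n) and m(0) = 0
m(1) = F(1) = 1/8
m(2) = F(2) + f(1)·m(1) = 1/4 + 1/8·1/8 = 17/64
m(3) = F(3) + f(1)·m(2) + f(2)·m(1) = 3/8 + 1/8·17/64 + 1/8·1/8 = 217/512
m(4) = F(4) + f(1)·m(3) + f(2)·m(2) + f(3)·m(1) = 7/8 + 1/8·217/512 + 1/8·17/64 + 1/8·1/8 = 4001/4096
m(5) = F(5) + f(1)·m(4) + f(2)·m(3) + f(3)·m(2) + f(4)·m(1) = 1 + 1/8·4001/4096 + 1/8·217/512 + 1/8·17/64 + 1/2·1/8 = 41641/32768
m(6) = F(6) + f(1)·m(5) + f(2)·m(4) + f(3)·m(3) + f(4)·m(2) + f(5)·m(1) = 1 + 1/8·41641/32768 + 1/8·4001/4096 + 1/8·217/512 + 1/2·17/64 + 1/8·1/8 = 388593/262144
m(7) = F(7) + f(1)·m(6) + f(2)·m(5) + f(3)·m(4) + f(4)·m(3) + f(5)·m(2) = 1 + 1/8·388593/262144 + 1/8·41641/32768 + 1/8·4001/4096 + 1/2·217/512 + 1/8·17/64 = 3588985/2097152
E[N_7] = m(7) = 3588985/2097152


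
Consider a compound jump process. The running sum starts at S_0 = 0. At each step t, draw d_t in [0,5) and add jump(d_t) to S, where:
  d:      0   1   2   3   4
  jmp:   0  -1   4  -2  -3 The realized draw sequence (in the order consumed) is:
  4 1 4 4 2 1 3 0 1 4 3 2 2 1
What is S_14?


t=0: S=0, d=4, jump=-3, S_1=-3
t=1: S=-3, d=1, jump=-1, S_2=-4
t=2: S=-4, d=4, jump=-3, S_3=-7
t=3: S=-7, d=4, jump=-3, S_4=-10
t=4: S=-10, d=2, jump=4, S_5=-6
t=5: S=-6, d=1, jump=-1, S_6=-7
t=6: S=-7, d=3, jump=-2, S_7=-9
t=7: S=-9, d=0, jump=0, S_8=-9
t=8: S=-9, d=1, jump=-1, S_9=-10
t=9: S=-10, d=4, jump=-3, S_10=-13
t=10: S=-13, d=3, jump=-2, S_11=-15
t=11: S=-15, d=2, jump=4, S_12=-11
t=12: S=-11, d=2, jump=4, S_13=-7
t=13: S=-7, d=1, jump=-1, S_14=-8

-8


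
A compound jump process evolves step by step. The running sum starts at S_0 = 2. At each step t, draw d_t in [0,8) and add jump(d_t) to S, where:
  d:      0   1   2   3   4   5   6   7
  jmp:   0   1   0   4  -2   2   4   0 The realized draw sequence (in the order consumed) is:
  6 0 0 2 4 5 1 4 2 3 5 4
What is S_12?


9

t=0: S=2, d=6, jump=4, S_1=6
t=1: S=6, d=0, jump=0, S_2=6
t=2: S=6, d=0, jump=0, S_3=6
t=3: S=6, d=2, jump=0, S_4=6
t=4: S=6, d=4, jump=-2, S_5=4
t=5: S=4, d=5, jump=2, S_6=6
t=6: S=6, d=1, jump=1, S_7=7
t=7: S=7, d=4, jump=-2, S_8=5
t=8: S=5, d=2, jump=0, S_9=5
t=9: S=5, d=3, jump=4, S_10=9
t=10: S=9, d=5, jump=2, S_11=11
t=11: S=11, d=4, jump=-2, S_12=9


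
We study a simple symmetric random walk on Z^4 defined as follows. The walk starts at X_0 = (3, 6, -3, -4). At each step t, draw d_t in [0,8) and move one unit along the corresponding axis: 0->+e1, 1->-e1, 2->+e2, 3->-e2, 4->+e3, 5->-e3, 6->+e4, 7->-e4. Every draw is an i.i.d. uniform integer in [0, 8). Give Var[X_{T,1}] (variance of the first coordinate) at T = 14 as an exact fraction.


7/2

Outcome values over d=0..7: [1, -1, 0, 0, 0, 0, 0, 0]
Σy = 0, Σy² = 2, M = 8
μ = 0/8 = 0,  σ² = 2/8 − (0)² = 1/4
Independent increments: Var[X_14] = 14·σ² = 14·(1/4) = 7/2


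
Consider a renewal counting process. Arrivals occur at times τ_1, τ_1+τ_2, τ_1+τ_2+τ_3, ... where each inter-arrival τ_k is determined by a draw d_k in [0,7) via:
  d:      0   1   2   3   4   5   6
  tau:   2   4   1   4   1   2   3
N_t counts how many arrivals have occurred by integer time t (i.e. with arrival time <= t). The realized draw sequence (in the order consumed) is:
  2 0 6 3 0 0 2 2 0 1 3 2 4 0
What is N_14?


draw d_1=2: τ_1=1, arrival time A_1=1
draw d_2=0: τ_2=2, arrival time A_2=3
draw d_3=6: τ_3=3, arrival time A_3=6
draw d_4=3: τ_4=4, arrival time A_4=10
draw d_5=0: τ_5=2, arrival time A_5=12
draw d_6=0: τ_6=2, arrival time A_6=14
draw d_7=2: τ_7=1, arrival time A_7=15
draw d_8=2: τ_8=1, arrival time A_8=16
draw d_9=0: τ_9=2, arrival time A_9=18
draw d_10=1: τ_10=4, arrival time A_10=22
draw d_11=3: τ_11=4, arrival time A_11=26
draw d_12=2: τ_12=1, arrival time A_12=27
draw d_13=4: τ_13=1, arrival time A_13=28
draw d_14=0: τ_14=2, arrival time A_14=30
N_t over t=0..14: 0:0 1:1 2:1 3:2 4:2 5:2 6:3 7:3 8:3 9:3 10:4 11:4 12:5 13:5 14:6

6


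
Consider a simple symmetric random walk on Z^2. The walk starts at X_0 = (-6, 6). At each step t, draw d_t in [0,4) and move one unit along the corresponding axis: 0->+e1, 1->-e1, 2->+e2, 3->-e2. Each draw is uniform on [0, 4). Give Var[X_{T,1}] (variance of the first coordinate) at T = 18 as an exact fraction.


9

Outcome values over d=0..3: [1, -1, 0, 0]
Σy = 0, Σy² = 2, M = 4
μ = 0/4 = 0,  σ² = 2/4 − (0)² = 1/2
Independent increments: Var[X_18] = 18·σ² = 18·(1/2) = 9


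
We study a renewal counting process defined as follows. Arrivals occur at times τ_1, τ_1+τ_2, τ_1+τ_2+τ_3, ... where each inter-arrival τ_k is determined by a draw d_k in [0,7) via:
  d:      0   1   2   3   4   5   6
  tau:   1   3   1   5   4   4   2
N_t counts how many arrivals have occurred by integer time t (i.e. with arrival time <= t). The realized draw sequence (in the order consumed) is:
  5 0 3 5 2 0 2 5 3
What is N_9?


2

draw d_1=5: τ_1=4, arrival time A_1=4
draw d_2=0: τ_2=1, arrival time A_2=5
draw d_3=3: τ_3=5, arrival time A_3=10
draw d_4=5: τ_4=4, arrival time A_4=14
draw d_5=2: τ_5=1, arrival time A_5=15
draw d_6=0: τ_6=1, arrival time A_6=16
draw d_7=2: τ_7=1, arrival time A_7=17
draw d_8=5: τ_8=4, arrival time A_8=21
draw d_9=3: τ_9=5, arrival time A_9=26
N_t over t=0..9: 0:0 1:0 2:0 3:0 4:1 5:2 6:2 7:2 8:2 9:2


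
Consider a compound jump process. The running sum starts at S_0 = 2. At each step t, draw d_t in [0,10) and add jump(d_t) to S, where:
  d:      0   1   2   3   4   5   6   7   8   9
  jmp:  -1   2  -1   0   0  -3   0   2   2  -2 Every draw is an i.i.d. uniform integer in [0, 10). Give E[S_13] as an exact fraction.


7/10

Outcome values over d=0..9: [-1, 2, -1, 0, 0, -3, 0, 2, 2, -2]
Σy = -1, Σy² = 27, M = 10
μ = -1/10 = -1/10,  σ² = 27/10 − (-1/10)² = 269/100
E[S_13] = 2 + 13·(-1/10) = 7/10


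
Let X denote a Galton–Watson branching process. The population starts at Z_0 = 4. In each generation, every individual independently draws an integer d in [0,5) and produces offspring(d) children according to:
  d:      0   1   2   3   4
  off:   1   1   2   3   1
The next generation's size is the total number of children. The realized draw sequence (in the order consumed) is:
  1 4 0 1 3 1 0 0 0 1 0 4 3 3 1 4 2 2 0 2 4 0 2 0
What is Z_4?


14

gen 0: Z_0=4, draws=[1, 4, 0, 1], offspring=[1, 1, 1, 1], Z_1=4
gen 1: Z_1=4, draws=[3, 1, 0, 0], offspring=[3, 1, 1, 1], Z_2=6
gen 2: Z_2=6, draws=[0, 1, 0, 4, 3, 3], offspring=[1, 1, 1, 1, 3, 3], Z_3=10
gen 3: Z_3=10, draws=[1, 4, 2, 2, 0, 2, 4, 0, 2, 0], offspring=[1, 1, 2, 2, 1, 2, 1, 1, 2, 1], Z_4=14


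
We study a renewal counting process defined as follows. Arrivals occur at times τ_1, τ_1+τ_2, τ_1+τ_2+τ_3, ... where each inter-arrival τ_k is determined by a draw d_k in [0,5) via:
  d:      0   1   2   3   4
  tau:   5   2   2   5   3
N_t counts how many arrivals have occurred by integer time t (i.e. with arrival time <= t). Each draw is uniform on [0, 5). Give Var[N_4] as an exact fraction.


314/625

Inter-arrival values over d=0..4: [5, 2, 2, 5, 3]
Each d has probability 1/5, so the pmf of τ is: f(2) = 2/5, f(3) = 1/5, f(5) = 2/5
Let p_n(j) = P(N_n = j), with p_0 = [1]. Condition on τ_1: p_n(0) = P(τ > n), and for j >= 1, p_n(j) = Σ_{k<=n} f(k)·p_{n−k}(j−1)
p_1 = [1]  (j = 0)
p_2 = [3/5, 2/5]  (j = 0..1)
p_3 = [2/5, 3/5]  (j = 0..1)
p_4 = [2/5, 11/25, 4/25]  (j = 0..2)
E[N_4] = Σ j·p_4(j) = 19/25;  E[N_4²] = Σ j²·p_4(j) = 27/25
Var[N_4] = 27/25 − (19/25)² = 314/625


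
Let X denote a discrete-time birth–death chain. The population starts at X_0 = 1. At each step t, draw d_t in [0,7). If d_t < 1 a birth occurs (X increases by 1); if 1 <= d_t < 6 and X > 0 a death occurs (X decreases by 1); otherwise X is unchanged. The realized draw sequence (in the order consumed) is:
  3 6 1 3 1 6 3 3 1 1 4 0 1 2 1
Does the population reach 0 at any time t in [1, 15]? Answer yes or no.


yes

t=0: X=1, d=3 → death, X_1=0
t=1: X=0, d=6 → hold, X_2=0
t=2: X=0, d=1 → hold, X_3=0
t=3: X=0, d=3 → hold, X_4=0
t=4: X=0, d=1 → hold, X_5=0
t=5: X=0, d=6 → hold, X_6=0
t=6: X=0, d=3 → hold, X_7=0
t=7: X=0, d=3 → hold, X_8=0
t=8: X=0, d=1 → hold, X_9=0
t=9: X=0, d=1 → hold, X_10=0
t=10: X=0, d=4 → hold, X_11=0
t=11: X=0, d=0 → birth, X_12=1
t=12: X=1, d=1 → death, X_13=0
t=13: X=0, d=2 → hold, X_14=0
t=14: X=0, d=1 → hold, X_15=0


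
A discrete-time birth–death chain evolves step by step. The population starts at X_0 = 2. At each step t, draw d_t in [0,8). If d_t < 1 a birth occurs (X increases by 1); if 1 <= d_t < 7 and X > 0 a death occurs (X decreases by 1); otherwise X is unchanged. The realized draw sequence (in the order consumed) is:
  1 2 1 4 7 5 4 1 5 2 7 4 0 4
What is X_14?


0

t=0: X=2, d=1 → death, X_1=1
t=1: X=1, d=2 → death, X_2=0
t=2: X=0, d=1 → hold, X_3=0
t=3: X=0, d=4 → hold, X_4=0
t=4: X=0, d=7 → hold, X_5=0
t=5: X=0, d=5 → hold, X_6=0
t=6: X=0, d=4 → hold, X_7=0
t=7: X=0, d=1 → hold, X_8=0
t=8: X=0, d=5 → hold, X_9=0
t=9: X=0, d=2 → hold, X_10=0
t=10: X=0, d=7 → hold, X_11=0
t=11: X=0, d=4 → hold, X_12=0
t=12: X=0, d=0 → birth, X_13=1
t=13: X=1, d=4 → death, X_14=0


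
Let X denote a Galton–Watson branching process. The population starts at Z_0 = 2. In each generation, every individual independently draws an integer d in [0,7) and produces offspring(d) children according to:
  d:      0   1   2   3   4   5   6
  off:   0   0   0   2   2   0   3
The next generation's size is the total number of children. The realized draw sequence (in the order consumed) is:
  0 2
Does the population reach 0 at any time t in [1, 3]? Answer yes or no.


yes

gen 0: Z_0=2, draws=[0, 2], offspring=[0, 0], Z_1=0
gen 1: Z_1=0, draws=[], offspring=[], Z_2=0
gen 2: Z_2=0, draws=[], offspring=[], Z_3=0


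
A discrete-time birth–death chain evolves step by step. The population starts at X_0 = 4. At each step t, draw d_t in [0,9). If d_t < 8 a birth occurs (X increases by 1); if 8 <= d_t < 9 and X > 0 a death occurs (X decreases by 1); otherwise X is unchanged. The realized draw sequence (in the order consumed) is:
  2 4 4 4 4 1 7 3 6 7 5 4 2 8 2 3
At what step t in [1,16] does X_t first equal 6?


t=0: X=4, d=2 → birth, X_1=5
t=1: X=5, d=4 → birth, X_2=6
t=2: X=6, d=4 → birth, X_3=7
t=3: X=7, d=4 → birth, X_4=8
t=4: X=8, d=4 → birth, X_5=9
t=5: X=9, d=1 → birth, X_6=10
t=6: X=10, d=7 → birth, X_7=11
t=7: X=11, d=3 → birth, X_8=12
t=8: X=12, d=6 → birth, X_9=13
t=9: X=13, d=7 → birth, X_10=14
t=10: X=14, d=5 → birth, X_11=15
t=11: X=15, d=4 → birth, X_12=16
t=12: X=16, d=2 → birth, X_13=17
t=13: X=17, d=8 → death, X_14=16
t=14: X=16, d=2 → birth, X_15=17
t=15: X=17, d=3 → birth, X_16=18

2


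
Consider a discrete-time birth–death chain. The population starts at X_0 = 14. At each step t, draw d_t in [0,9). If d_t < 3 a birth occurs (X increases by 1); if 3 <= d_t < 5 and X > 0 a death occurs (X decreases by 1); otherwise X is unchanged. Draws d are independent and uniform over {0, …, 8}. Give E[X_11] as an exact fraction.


X can drop by at most 1 per step and X_0 = 14 > T = 11, so X_t >= 14 − t >= 3 > 0 for every t <= 11: the floor at 0 (the 'and X > 0' condition) never binds. Hence X_11 = X_0 + Σ_{t<11} Y_t with i.i.d. increments Y_t = y(d_t) ∈ {+1, −1, 0}.
Outcome values over d=0..8: [1, 1, 1, -1, -1, 0, 0, 0, 0]
Σy = 1, Σy² = 5, M = 9
μ = 1/9 = 1/9,  σ² = 5/9 − (1/9)² = 44/81
E[X_11] = 14 + 11·(1/9) = 137/9

137/9


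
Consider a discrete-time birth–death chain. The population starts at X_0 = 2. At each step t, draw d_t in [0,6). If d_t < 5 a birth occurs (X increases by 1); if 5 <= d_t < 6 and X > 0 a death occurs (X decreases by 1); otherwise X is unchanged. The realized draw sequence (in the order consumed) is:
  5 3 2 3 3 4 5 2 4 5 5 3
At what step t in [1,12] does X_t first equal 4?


4

t=0: X=2, d=5 → death, X_1=1
t=1: X=1, d=3 → birth, X_2=2
t=2: X=2, d=2 → birth, X_3=3
t=3: X=3, d=3 → birth, X_4=4
t=4: X=4, d=3 → birth, X_5=5
t=5: X=5, d=4 → birth, X_6=6
t=6: X=6, d=5 → death, X_7=5
t=7: X=5, d=2 → birth, X_8=6
t=8: X=6, d=4 → birth, X_9=7
t=9: X=7, d=5 → death, X_10=6
t=10: X=6, d=5 → death, X_11=5
t=11: X=5, d=3 → birth, X_12=6


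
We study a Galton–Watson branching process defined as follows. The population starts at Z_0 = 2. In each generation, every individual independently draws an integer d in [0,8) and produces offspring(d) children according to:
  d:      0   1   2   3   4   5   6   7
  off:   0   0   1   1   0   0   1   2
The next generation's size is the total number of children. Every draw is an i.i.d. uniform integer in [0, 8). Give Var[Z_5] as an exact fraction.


191444375/536870912

Outcome values over d=0..7: [0, 0, 1, 1, 0, 0, 1, 2]
Σy = 5, Σy² = 7, M = 8
μ = 5/8 = 5/8,  σ² = 7/8 − (5/8)² = 31/64
V_0 = 0, E_0 = 2
V_1 = 31/64·E_0 + (5/8)²·V_0 = 31/32;  E_1 = 5/4
V_2 = 31/64·E_1 + (5/8)²·V_1 = 2015/2048;  E_2 = 25/32
V_3 = 31/64·E_2 + (5/8)²·V_2 = 99975/131072;  E_3 = 125/256
V_4 = 31/64·E_3 + (5/8)²·V_3 = 4483375/8388608;  E_4 = 625/2048
V_5 = 31/64·E_4 + (5/8)²·V_4 = 191444375/536870912;  E_5 = 3125/16384


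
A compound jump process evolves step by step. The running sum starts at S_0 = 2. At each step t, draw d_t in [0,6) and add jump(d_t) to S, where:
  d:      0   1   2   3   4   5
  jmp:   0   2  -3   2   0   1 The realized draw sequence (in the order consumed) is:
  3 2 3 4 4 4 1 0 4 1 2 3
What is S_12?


t=0: S=2, d=3, jump=2, S_1=4
t=1: S=4, d=2, jump=-3, S_2=1
t=2: S=1, d=3, jump=2, S_3=3
t=3: S=3, d=4, jump=0, S_4=3
t=4: S=3, d=4, jump=0, S_5=3
t=5: S=3, d=4, jump=0, S_6=3
t=6: S=3, d=1, jump=2, S_7=5
t=7: S=5, d=0, jump=0, S_8=5
t=8: S=5, d=4, jump=0, S_9=5
t=9: S=5, d=1, jump=2, S_10=7
t=10: S=7, d=2, jump=-3, S_11=4
t=11: S=4, d=3, jump=2, S_12=6

6


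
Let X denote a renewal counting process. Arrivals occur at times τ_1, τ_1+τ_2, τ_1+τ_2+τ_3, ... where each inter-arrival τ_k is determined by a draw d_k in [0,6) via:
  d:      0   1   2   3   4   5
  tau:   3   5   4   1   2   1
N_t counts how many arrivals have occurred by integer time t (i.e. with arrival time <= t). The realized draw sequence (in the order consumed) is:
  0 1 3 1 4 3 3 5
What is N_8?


draw d_1=0: τ_1=3, arrival time A_1=3
draw d_2=1: τ_2=5, arrival time A_2=8
draw d_3=3: τ_3=1, arrival time A_3=9
draw d_4=1: τ_4=5, arrival time A_4=14
draw d_5=4: τ_5=2, arrival time A_5=16
draw d_6=3: τ_6=1, arrival time A_6=17
draw d_7=3: τ_7=1, arrival time A_7=18
draw d_8=5: τ_8=1, arrival time A_8=19
N_t over t=0..8: 0:0 1:0 2:0 3:1 4:1 5:1 6:1 7:1 8:2

2


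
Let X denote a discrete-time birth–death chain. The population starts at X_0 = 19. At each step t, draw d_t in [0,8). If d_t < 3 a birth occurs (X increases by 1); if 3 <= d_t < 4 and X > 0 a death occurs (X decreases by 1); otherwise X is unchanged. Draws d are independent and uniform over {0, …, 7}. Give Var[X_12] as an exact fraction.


21/4

X can drop by at most 1 per step and X_0 = 19 > T = 12, so X_t >= 19 − t >= 7 > 0 for every t <= 12: the floor at 0 (the 'and X > 0' condition) never binds. Hence X_12 = X_0 + Σ_{t<12} Y_t with i.i.d. increments Y_t = y(d_t) ∈ {+1, −1, 0}.
Outcome values over d=0..7: [1, 1, 1, -1, 0, 0, 0, 0]
Σy = 2, Σy² = 4, M = 8
μ = 2/8 = 1/4,  σ² = 4/8 − (1/4)² = 7/16
Independent increments: Var[X_12] = 12·σ² = 12·(7/16) = 21/4


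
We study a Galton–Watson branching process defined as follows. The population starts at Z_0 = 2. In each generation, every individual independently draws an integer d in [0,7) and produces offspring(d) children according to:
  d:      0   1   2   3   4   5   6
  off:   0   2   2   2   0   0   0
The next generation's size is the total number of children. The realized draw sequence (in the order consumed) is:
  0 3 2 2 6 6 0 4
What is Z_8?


gen 0: Z_0=2, draws=[0, 3], offspring=[0, 2], Z_1=2
gen 1: Z_1=2, draws=[2, 2], offspring=[2, 2], Z_2=4
gen 2: Z_2=4, draws=[6, 6, 0, 4], offspring=[0, 0, 0, 0], Z_3=0
gen 3: Z_3=0, draws=[], offspring=[], Z_4=0
gen 4: Z_4=0, draws=[], offspring=[], Z_5=0
gen 5: Z_5=0, draws=[], offspring=[], Z_6=0
gen 6: Z_6=0, draws=[], offspring=[], Z_7=0
gen 7: Z_7=0, draws=[], offspring=[], Z_8=0

0


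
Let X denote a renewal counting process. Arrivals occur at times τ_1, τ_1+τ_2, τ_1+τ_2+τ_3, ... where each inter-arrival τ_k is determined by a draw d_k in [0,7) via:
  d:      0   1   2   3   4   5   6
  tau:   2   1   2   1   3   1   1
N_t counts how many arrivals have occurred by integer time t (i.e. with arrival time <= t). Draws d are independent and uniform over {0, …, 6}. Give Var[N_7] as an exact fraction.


729790464688/678223072849

Inter-arrival values over d=0..6: [2, 1, 2, 1, 3, 1, 1]
Each d has probability 1/7, so the pmf of τ is: f(1) = 4/7, f(2) = 2/7, f(3) = 1/7
Let p_n(j) = P(N_n = j), with p_0 = [1]. Condition on τ_1: p_n(0) = P(τ > n), and for j >= 1, p_n(j) = Σ_{k<=n} f(k)·p_{n−k}(j−1)
p_1 = [3/7, 4/7]  (j = 0..1)
p_2 = [1/7, 26/49, 16/49]  (j = 0..2)
p_3 = [0, 17/49, 160/343, 64/343]  (j = 0..3)
p_4 = [0, 5/49, 148/343, 864/2401, 256/2401]  (j = 0..4)
p_5 = [0, 1/49, 80/343, 1024/2401, 4352/16807, 1024/16807]  (j = 0..5)
p_6 = [0, 0, 31/343, 776/2401, 128/343, 20992/117649, 4096/117649]  (j = 0..6)
p_7 = [0, 0, 1/49, 432/2401, 6016/16807, 35584/117649, 98304/823543, 16384/823543]  (j = 0..7)
E[N_7] = Σ j·p_7(j) = 3607230/823543;  E[N_7²] = Σ j²·p_7(j) = 16686316/823543
Var[N_7] = 16686316/823543 − (3607230/823543)² = 729790464688/678223072849


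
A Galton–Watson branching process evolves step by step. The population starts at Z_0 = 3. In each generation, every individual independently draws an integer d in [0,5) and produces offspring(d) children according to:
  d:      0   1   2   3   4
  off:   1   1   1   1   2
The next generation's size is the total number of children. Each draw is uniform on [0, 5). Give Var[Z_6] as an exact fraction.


Outcome values over d=0..4: [1, 1, 1, 1, 2]
Σy = 6, Σy² = 8, M = 5
μ = 6/5 = 6/5,  σ² = 8/5 − (6/5)² = 4/25
V_0 = 0, E_0 = 3
V_1 = 4/25·E_0 + (6/5)²·V_0 = 12/25;  E_1 = 18/5
V_2 = 4/25·E_1 + (6/5)²·V_1 = 792/625;  E_2 = 108/25
V_3 = 4/25·E_2 + (6/5)²·V_2 = 39312/15625;  E_3 = 648/125
V_4 = 4/25·E_3 + (6/5)²·V_3 = 1739232/390625;  E_4 = 3888/625
V_5 = 4/25·E_4 + (6/5)²·V_4 = 72332352/9765625;  E_5 = 23328/3125
V_6 = 4/25·E_5 + (6/5)²·V_5 = 2895564672/244140625;  E_6 = 139968/15625

2895564672/244140625


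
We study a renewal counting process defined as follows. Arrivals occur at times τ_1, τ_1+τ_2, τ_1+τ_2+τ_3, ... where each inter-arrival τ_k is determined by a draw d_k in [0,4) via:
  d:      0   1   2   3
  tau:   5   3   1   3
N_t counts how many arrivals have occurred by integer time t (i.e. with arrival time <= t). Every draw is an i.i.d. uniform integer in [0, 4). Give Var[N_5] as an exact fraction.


508423/1048576

Inter-arrival values over d=0..3: [5, 3, 1, 3]
Each d has probability 1/4, so the pmf of τ is: f(1) = 1/4, f(3) = 1/2, f(5) = 1/4
Let p_n(j) = P(N_n = j), with p_0 = [1]. Condition on τ_1: p_n(0) = P(τ > n), and for j >= 1, p_n(j) = Σ_{k<=n} f(k)·p_{n−k}(j−1)
p_1 = [3/4, 1/4]  (j = 0..1)
p_2 = [3/4, 3/16, 1/16]  (j = 0..2)
p_3 = [1/4, 11/16, 3/64, 1/64]  (j = 0..3)
p_4 = [1/4, 7/16, 19/64, 3/256, 1/256]  (j = 0..4)
p_5 = [0, 11/16, 13/64, 27/256, 3/1024, 1/1024]  (j = 0..5)
E[N_5] = Σ j·p_5(j) = 1461/1024;  E[N_5²] = Σ j²·p_5(j) = 2581/1024
Var[N_5] = 2581/1024 − (1461/1024)² = 508423/1048576


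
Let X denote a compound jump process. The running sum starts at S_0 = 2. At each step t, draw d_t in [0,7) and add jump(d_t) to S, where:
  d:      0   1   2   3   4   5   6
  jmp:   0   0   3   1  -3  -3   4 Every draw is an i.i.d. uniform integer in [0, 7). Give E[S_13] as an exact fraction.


Outcome values over d=0..6: [0, 0, 3, 1, -3, -3, 4]
Σy = 2, Σy² = 44, M = 7
μ = 2/7 = 2/7,  σ² = 44/7 − (2/7)² = 304/49
E[S_13] = 2 + 13·(2/7) = 40/7

40/7


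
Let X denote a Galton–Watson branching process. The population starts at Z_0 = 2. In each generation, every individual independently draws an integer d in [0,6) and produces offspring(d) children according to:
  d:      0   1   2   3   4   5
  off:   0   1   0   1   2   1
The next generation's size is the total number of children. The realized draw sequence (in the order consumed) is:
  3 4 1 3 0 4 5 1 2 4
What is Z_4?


gen 0: Z_0=2, draws=[3, 4], offspring=[1, 2], Z_1=3
gen 1: Z_1=3, draws=[1, 3, 0], offspring=[1, 1, 0], Z_2=2
gen 2: Z_2=2, draws=[4, 5], offspring=[2, 1], Z_3=3
gen 3: Z_3=3, draws=[1, 2, 4], offspring=[1, 0, 2], Z_4=3

3


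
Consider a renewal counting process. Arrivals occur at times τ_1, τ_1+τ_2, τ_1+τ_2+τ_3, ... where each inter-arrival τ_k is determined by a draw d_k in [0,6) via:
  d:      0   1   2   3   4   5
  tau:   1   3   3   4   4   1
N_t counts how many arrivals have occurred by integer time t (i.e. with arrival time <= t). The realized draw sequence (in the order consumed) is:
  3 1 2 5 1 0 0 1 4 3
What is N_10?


3

draw d_1=3: τ_1=4, arrival time A_1=4
draw d_2=1: τ_2=3, arrival time A_2=7
draw d_3=2: τ_3=3, arrival time A_3=10
draw d_4=5: τ_4=1, arrival time A_4=11
draw d_5=1: τ_5=3, arrival time A_5=14
draw d_6=0: τ_6=1, arrival time A_6=15
draw d_7=0: τ_7=1, arrival time A_7=16
draw d_8=1: τ_8=3, arrival time A_8=19
draw d_9=4: τ_9=4, arrival time A_9=23
draw d_10=3: τ_10=4, arrival time A_10=27
N_t over t=0..10: 0:0 1:0 2:0 3:0 4:1 5:1 6:1 7:2 8:2 9:2 10:3


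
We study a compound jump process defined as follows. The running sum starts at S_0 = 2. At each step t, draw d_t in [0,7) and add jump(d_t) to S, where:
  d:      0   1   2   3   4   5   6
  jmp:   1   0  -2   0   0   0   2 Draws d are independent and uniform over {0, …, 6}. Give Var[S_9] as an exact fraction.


Outcome values over d=0..6: [1, 0, -2, 0, 0, 0, 2]
Σy = 1, Σy² = 9, M = 7
μ = 1/7 = 1/7,  σ² = 9/7 − (1/7)² = 62/49
Independent increments: Var[S_9] = 9·σ² = 9·(62/49) = 558/49

558/49


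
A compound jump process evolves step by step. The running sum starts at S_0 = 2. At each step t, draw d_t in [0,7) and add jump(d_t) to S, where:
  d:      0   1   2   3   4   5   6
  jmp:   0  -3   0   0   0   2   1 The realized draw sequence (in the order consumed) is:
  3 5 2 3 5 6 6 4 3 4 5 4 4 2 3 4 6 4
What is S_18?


t=0: S=2, d=3, jump=0, S_1=2
t=1: S=2, d=5, jump=2, S_2=4
t=2: S=4, d=2, jump=0, S_3=4
t=3: S=4, d=3, jump=0, S_4=4
t=4: S=4, d=5, jump=2, S_5=6
t=5: S=6, d=6, jump=1, S_6=7
t=6: S=7, d=6, jump=1, S_7=8
t=7: S=8, d=4, jump=0, S_8=8
t=8: S=8, d=3, jump=0, S_9=8
t=9: S=8, d=4, jump=0, S_10=8
t=10: S=8, d=5, jump=2, S_11=10
t=11: S=10, d=4, jump=0, S_12=10
t=12: S=10, d=4, jump=0, S_13=10
t=13: S=10, d=2, jump=0, S_14=10
t=14: S=10, d=3, jump=0, S_15=10
t=15: S=10, d=4, jump=0, S_16=10
t=16: S=10, d=6, jump=1, S_17=11
t=17: S=11, d=4, jump=0, S_18=11

11


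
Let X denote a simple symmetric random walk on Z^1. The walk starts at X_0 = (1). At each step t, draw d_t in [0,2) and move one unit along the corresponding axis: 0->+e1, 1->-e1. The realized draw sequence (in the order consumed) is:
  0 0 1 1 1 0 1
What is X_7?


(0)

t=0: X=(1), d=0 → +e1, X_1=(2)
t=1: X=(2), d=0 → +e1, X_2=(3)
t=2: X=(3), d=1 → -e1, X_3=(2)
t=3: X=(2), d=1 → -e1, X_4=(1)
t=4: X=(1), d=1 → -e1, X_5=(0)
t=5: X=(0), d=0 → +e1, X_6=(1)
t=6: X=(1), d=1 → -e1, X_7=(0)


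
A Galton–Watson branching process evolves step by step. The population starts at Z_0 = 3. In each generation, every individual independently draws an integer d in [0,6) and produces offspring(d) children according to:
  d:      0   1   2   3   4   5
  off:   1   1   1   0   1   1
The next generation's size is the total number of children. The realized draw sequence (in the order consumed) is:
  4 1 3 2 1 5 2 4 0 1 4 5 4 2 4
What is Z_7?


gen 0: Z_0=3, draws=[4, 1, 3], offspring=[1, 1, 0], Z_1=2
gen 1: Z_1=2, draws=[2, 1], offspring=[1, 1], Z_2=2
gen 2: Z_2=2, draws=[5, 2], offspring=[1, 1], Z_3=2
gen 3: Z_3=2, draws=[4, 0], offspring=[1, 1], Z_4=2
gen 4: Z_4=2, draws=[1, 4], offspring=[1, 1], Z_5=2
gen 5: Z_5=2, draws=[5, 4], offspring=[1, 1], Z_6=2
gen 6: Z_6=2, draws=[2, 4], offspring=[1, 1], Z_7=2

2


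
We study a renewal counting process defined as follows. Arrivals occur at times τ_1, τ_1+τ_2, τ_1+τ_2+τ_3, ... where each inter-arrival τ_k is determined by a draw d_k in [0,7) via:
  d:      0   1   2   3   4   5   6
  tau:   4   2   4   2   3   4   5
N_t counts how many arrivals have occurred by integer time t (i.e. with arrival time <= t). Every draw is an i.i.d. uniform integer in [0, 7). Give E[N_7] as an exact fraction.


Inter-arrival values over d=0..6: [4, 2, 4, 2, 3, 4, 5]
Each d has probability 1/7, so the pmf of τ is: f(2) = 2/7, f(3) = 1/7, f(4) = 3/7, f(5) = 1/7
Renewal equation for m(n) = E[N_n]: condition on τ_1 = k (if k <= n, one arrival plus a fresh copy on the remaining n−k steps): m(n) = F(n) + Σ_{k<=n} f(k)·m(n−k), where F(n) = P(τ <= n) and m(0) = 0
m(1) = F(1) = 0
m(2) = F(2) = 2/7
m(3) = F(3) = 3/7
m(4) = F(4) + f(2)·m(2) = 6/7 + 2/7·2/7 = 46/49
m(5) = F(5) + f(2)·m(3) + f(3)·m(2) = 1 + 2/7·3/7 + 1/7·2/7 = 57/49
m(6) = F(6) + f(2)·m(4) + f(3)·m(3) + f(4)·m(2) = 1 + 2/7·46/49 + 1/7·3/7 + 3/7·2/7 = 498/343
m(7) = F(7) + f(2)·m(5) + f(3)·m(4) + f(4)·m(3) + f(5)·m(2) = 1 + 2/7·57/49 + 1/7·46/49 + 3/7·3/7 + 1/7·2/7 = 580/343
E[N_7] = m(7) = 580/343

580/343


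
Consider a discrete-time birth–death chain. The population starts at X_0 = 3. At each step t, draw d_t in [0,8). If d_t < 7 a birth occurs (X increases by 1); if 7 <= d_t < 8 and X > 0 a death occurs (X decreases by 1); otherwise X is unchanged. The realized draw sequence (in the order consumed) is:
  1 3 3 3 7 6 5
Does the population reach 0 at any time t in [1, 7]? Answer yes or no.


t=0: X=3, d=1 → birth, X_1=4
t=1: X=4, d=3 → birth, X_2=5
t=2: X=5, d=3 → birth, X_3=6
t=3: X=6, d=3 → birth, X_4=7
t=4: X=7, d=7 → death, X_5=6
t=5: X=6, d=6 → birth, X_6=7
t=6: X=7, d=5 → birth, X_7=8

no
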